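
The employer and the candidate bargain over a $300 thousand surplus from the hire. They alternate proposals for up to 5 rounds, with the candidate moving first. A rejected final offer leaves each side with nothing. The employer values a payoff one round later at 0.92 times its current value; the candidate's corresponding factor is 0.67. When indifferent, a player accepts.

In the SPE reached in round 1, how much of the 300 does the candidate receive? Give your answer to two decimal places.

Round 5 (the candidate proposes): the employer will accept anything ≥ 0, so the candidate offers 0 and keeps 300.
Round 4 (the employer proposes): the candidate can get 300 next round, worth 0.67 × 300 = 201 now, so the employer offers 201, keeping 99.
Round 3 (the candidate proposes): the employer can get 99 next round, worth 0.92 × 99 = 91.08 now. The candidate offers 91.08 and keeps 300 − 91.08 = 208.92.
Round 2 (the employer proposes): the candidate can get 208.92 next round, worth 0.67 × 208.92 = 139.9764 now. The employer offers 139.9764 and keeps 300 − 139.9764 = 160.0236.
Round 1 (the candidate proposes): the employer can get 160.0236 next round, worth 0.92 × 160.0236 = 147.221712 now; the candidate offers that and keeps 152.778288.

152.78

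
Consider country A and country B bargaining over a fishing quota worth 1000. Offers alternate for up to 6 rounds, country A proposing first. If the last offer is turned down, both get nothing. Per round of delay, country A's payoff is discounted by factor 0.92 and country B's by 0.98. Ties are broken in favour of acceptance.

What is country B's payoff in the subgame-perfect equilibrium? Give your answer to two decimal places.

945.71

By backward induction:
Round 6 (country B proposes): country A will accept anything ≥ 0, so country B offers 0 and keeps 1000.
Round 5 (country A proposes): country B can get 1000 next round, worth 0.98 × 1000 = 980 now, so country A offers 980, keeping 20.
Round 4 (country B proposes): country A can get 20 next round, worth 0.92 × 20 = 18.4 now, so country B offers 18.4, keeping 981.6.
Round 3 (country A proposes): country B can get 981.6 next round, worth 0.98 × 981.6 = 961.968 now, so country A offers 961.968, keeping 38.032.
Round 2 (country B proposes): country A can get 38.032 next round, worth 0.92 × 38.032 = 34.98944 now. Country B offers 34.98944 and keeps 1000 − 34.98944 = 965.01056.
Round 1 (country A proposes): country B can get 965.01056 next round, worth 0.98 × 965.01056 = 945.7103488 now, so country A offers 945.7103488, keeping 54.2896512.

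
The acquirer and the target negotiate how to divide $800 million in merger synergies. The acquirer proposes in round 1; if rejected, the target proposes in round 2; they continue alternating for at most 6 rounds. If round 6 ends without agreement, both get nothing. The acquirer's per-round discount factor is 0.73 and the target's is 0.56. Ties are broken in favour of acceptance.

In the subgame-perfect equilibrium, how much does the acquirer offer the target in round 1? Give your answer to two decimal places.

By backward induction:
Round 6 (the target proposes): the acquirer will accept anything ≥ 0, so the target offers 0 and keeps 800.
Round 5 (the acquirer proposes): the target can get 800 next round, worth 0.56 × 800 = 448 now; the acquirer offers that and keeps 352.
Round 4 (the target proposes): the acquirer can get 352 next round, worth 0.73 × 352 = 256.96 now. The target offers 256.96 and keeps 800 − 256.96 = 543.04.
Round 3 (the acquirer proposes): the target can get 543.04 next round, worth 0.56 × 543.04 = 304.1024 now, so the acquirer offers 304.1024, keeping 495.8976.
Round 2 (the target proposes): the acquirer can get 495.8976 next round, worth 0.73 × 495.8976 = 362.005248 now; the target offers that and keeps 437.994752.
Round 1 (the acquirer proposes): the target can get 437.994752 next round, worth 0.56 × 437.994752 = 245.27706112 now. The acquirer offers 245.27706112 and keeps 800 − 245.27706112 = 554.72293888.

245.28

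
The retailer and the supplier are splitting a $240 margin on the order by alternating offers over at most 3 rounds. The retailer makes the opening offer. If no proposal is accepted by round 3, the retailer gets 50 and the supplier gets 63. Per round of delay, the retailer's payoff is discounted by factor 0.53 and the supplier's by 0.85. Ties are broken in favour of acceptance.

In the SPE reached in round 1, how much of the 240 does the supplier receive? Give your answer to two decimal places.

Round 3 (the retailer proposes): the supplier gets 63 if talks fail, so the retailer offers 63 and keeps 177.
Round 2 (the supplier proposes): the retailer can get 177 next round, worth 0.53 × 177 = 93.81 now; the supplier offers that and keeps 146.19.
Round 1 (the retailer proposes): the supplier can get 146.19 next round, worth 0.85 × 146.19 = 124.2615 now; the retailer offers that and keeps 115.7385.

124.26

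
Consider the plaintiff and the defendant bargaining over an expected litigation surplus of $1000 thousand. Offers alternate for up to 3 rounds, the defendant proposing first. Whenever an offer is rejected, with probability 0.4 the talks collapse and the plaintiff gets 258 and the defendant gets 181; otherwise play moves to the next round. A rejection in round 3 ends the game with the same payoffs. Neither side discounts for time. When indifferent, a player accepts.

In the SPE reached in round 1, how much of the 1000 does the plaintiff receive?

392.64

By backward induction:
Round 3 (the defendant proposes): the plaintiff gets 258 if talks fail, so the defendant offers 258 and keeps 742.
Round 2 (the plaintiff proposes): rejecting gives the defendant an expected 0.6 × 742 + 0.4 × 181 = 517.6, so the plaintiff offers 517.6, keeping 482.4.
Round 1 (the defendant proposes): rejecting gives the plaintiff an expected 0.6 × 482.4 + 0.4 × 258 = 392.64, so the defendant offers 392.64, keeping 607.36.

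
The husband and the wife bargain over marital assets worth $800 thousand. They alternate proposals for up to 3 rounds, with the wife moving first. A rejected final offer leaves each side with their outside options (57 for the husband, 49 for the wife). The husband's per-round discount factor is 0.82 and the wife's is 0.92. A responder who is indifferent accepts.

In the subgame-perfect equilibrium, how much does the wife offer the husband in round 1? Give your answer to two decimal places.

95.48

Round 3 (the wife proposes): the husband gets 57 if talks fail, so the wife offers 57 and keeps 743.
Round 2 (the husband proposes): the wife can get 743 next round, worth 0.92 × 743 = 683.56 now; the husband offers that and keeps 116.44.
Round 1 (the wife proposes): the husband can get 116.44 next round, worth 0.82 × 116.44 = 95.4808 now; the wife offers that and keeps 704.5192.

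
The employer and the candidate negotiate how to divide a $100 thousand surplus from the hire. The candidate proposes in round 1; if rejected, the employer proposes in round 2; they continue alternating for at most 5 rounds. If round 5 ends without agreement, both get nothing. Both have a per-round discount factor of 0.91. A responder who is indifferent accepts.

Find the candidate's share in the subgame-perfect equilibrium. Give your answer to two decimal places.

85.03

Round 5 (the candidate proposes): rejection yields 0 for the employer; the candidate offers 0 and keeps 100.
Round 4 (the employer proposes): the candidate can get 100 next round, worth 0.91 × 100 = 91 now. The employer offers 91 and keeps 100 − 91 = 9.
Round 3 (the candidate proposes): the employer can get 9 next round, worth 0.91 × 9 = 8.19 now, so the candidate offers 8.19, keeping 91.81.
Round 2 (the employer proposes): the candidate can get 91.81 next round, worth 0.91 × 91.81 = 83.5471 now. The employer offers 83.5471 and keeps 100 − 83.5471 = 16.4529.
Round 1 (the candidate proposes): the employer can get 16.4529 next round, worth 0.91 × 16.4529 = 14.972139 now. The candidate offers 14.972139 and keeps 100 − 14.972139 = 85.027861.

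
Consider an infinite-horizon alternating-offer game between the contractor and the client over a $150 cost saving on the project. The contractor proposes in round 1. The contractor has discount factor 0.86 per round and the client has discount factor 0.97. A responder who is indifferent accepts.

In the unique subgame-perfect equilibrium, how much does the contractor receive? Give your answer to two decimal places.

When the contractor proposes, the client accepts any offer worth at least 0.97 times what the client would get by proposing next round; and vice versa.
This gives x = 150 − 0.97y and y = 150 − 0.86x, where x and y are each side's share when it proposes.
Hence (1 − 0.97·0.86)x = 150(1 − 0.97), i.e. 0.1658·x = 4.5.
x ≈ 27.1411; the client's share is 150 − x ≈ 122.8589.

27.14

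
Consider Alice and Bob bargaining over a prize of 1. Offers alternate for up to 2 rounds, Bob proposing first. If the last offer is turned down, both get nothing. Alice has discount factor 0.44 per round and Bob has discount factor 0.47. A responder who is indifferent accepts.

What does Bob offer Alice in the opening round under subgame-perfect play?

0.44

Round 2 (Alice proposes): Bob will accept anything ≥ 0, so Alice offers 0 and keeps 1.
Round 1 (Bob proposes): Alice can get 1 next round, worth 0.44 × 1 = 0.44 now. Bob offers 0.44 and keeps 1 − 0.44 = 0.56.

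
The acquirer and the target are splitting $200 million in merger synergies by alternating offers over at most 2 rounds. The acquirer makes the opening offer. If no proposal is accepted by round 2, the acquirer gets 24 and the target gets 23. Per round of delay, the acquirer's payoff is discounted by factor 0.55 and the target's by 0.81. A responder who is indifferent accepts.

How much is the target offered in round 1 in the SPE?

Round 2 (the target proposes): the acquirer gets 24 if talks fail, so the target offers 24 and keeps 176.
Round 1 (the acquirer proposes): the target can get 176 next round, worth 0.81 × 176 = 142.56 now. The acquirer offers 142.56 and keeps 200 − 142.56 = 57.44.

142.56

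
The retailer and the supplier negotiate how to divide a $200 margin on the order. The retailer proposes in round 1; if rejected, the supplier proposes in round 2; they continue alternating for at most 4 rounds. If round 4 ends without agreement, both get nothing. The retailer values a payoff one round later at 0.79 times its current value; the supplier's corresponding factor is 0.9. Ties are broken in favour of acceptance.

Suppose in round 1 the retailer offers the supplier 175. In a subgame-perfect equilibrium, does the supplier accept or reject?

Accept

Round 4 (the supplier proposes): the retailer will accept anything ≥ 0, so the supplier offers 0 and keeps 200.
Round 3 (the retailer proposes): the supplier can get 200 next round, worth 0.9 × 200 = 180 now; the retailer offers that and keeps 20.
Round 2 (the supplier proposes): the retailer can get 20 next round, worth 0.79 × 20 = 15.8 now, so the supplier offers 15.8, keeping 184.2.
So by rejecting in round 1, the supplier gets 184.2 next round, worth 0.9 × 184.2 = 165.78 now.
Offer 175 ≥ 165.78, so the supplier accepts.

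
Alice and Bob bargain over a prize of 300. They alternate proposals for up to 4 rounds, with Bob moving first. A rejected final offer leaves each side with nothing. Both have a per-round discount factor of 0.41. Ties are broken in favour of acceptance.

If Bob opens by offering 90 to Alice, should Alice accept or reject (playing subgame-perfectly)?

Round 4 (Alice proposes): Bob will accept anything ≥ 0, so Alice offers 0 and keeps 300.
Round 3 (Bob proposes): Alice can get 300 next round, worth 0.41 × 300 = 123 now; Bob offers that and keeps 177.
Round 2 (Alice proposes): Bob can get 177 next round, worth 0.41 × 177 = 72.57 now, so Alice offers 72.57, keeping 227.43.
So by rejecting in round 1, Alice gets 227.43 next round, worth 0.41 × 227.43 = 93.2463 now.
Offer 90 < 93.2463, so Alice rejects.

Reject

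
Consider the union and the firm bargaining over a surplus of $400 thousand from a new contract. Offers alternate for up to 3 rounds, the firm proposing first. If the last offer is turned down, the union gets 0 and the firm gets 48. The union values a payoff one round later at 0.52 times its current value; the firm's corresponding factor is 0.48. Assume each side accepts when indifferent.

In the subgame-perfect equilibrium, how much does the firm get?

291.84

Work backward from the last round.
Round 3 (the firm proposes): the union will accept anything ≥ 0, so the firm offers 0 and keeps 400.
Round 2 (the union proposes): the firm can get 400 next round, worth 0.48 × 400 = 192 now, so the union offers 192, keeping 208.
Round 1 (the firm proposes): the union can get 208 next round, worth 0.52 × 208 = 108.16 now, so the firm offers 108.16, keeping 291.84.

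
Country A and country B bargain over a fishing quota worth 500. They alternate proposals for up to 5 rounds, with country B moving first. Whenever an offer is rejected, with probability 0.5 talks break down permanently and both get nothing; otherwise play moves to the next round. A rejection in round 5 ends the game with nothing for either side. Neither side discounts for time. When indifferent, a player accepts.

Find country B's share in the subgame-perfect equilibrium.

343.75

By backward induction:
Round 5 (country B proposes): rejection yields 0 for country A; country B offers 0 and keeps 500.
Round 4 (country A proposes): rejecting gives country B an expected 0.5 × 500 = 250, so country A offers 250, keeping 250.
Round 3 (country B proposes): rejecting gives country A an expected 0.5 × 250 = 125; country B offers that and keeps 375.
Round 2 (country A proposes): rejecting gives country B an expected 0.5 × 375 = 187.5, so country A offers 187.5, keeping 312.5.
Round 1 (country B proposes): rejecting gives country A an expected 0.5 × 312.5 = 156.25; country B offers that and keeps 343.75.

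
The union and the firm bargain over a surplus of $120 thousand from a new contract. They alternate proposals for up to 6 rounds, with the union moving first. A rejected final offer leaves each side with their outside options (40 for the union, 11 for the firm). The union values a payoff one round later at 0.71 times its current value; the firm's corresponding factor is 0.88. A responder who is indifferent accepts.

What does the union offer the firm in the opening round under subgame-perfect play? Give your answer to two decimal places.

77.24

Round 6 (the firm proposes): the union gets 40 if talks fail, so the firm offers 40 and keeps 80.
Round 5 (the union proposes): the firm can get 80 next round, worth 0.88 × 80 = 70.4 now. The union offers 70.4 and keeps 120 − 70.4 = 49.6.
Round 4 (the firm proposes): the union can get 49.6 next round, worth 0.71 × 49.6 = 35.216 now, so the firm offers 35.216, keeping 84.784.
Round 3 (the union proposes): the firm can get 84.784 next round, worth 0.88 × 84.784 = 74.60992 now. The union offers 74.60992 and keeps 120 − 74.60992 = 45.39008.
Round 2 (the firm proposes): the union can get 45.39008 next round, worth 0.71 × 45.39008 = 32.2269568 now, so the firm offers 32.2269568, keeping 87.7730432.
Round 1 (the union proposes): the firm can get 87.7730432 next round, worth 0.88 × 87.7730432 = 77.240278016 now, so the union offers 77.240278016, keeping 42.759721984.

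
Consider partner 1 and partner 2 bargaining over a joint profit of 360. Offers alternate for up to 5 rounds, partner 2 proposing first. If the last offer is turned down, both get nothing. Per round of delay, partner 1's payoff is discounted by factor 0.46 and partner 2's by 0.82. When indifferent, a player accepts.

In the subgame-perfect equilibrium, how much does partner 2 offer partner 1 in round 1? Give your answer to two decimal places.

Solve by backward induction from round 5.
Round 5 (partner 2 proposes): rejection yields 0 for partner 1; partner 2 offers 0 and keeps 360.
Round 4 (partner 1 proposes): partner 2 can get 360 next round, worth 0.82 × 360 = 295.2 now; partner 1 offers that and keeps 64.8.
Round 3 (partner 2 proposes): partner 1 can get 64.8 next round, worth 0.46 × 64.8 = 29.808 now, so partner 2 offers 29.808, keeping 330.192.
Round 2 (partner 1 proposes): partner 2 can get 330.192 next round, worth 0.82 × 330.192 = 270.75744 now, so partner 1 offers 270.75744, keeping 89.24256.
Round 1 (partner 2 proposes): partner 1 can get 89.24256 next round, worth 0.46 × 89.24256 = 41.0515776 now. Partner 2 offers 41.0515776 and keeps 360 − 41.0515776 = 318.9484224.

41.05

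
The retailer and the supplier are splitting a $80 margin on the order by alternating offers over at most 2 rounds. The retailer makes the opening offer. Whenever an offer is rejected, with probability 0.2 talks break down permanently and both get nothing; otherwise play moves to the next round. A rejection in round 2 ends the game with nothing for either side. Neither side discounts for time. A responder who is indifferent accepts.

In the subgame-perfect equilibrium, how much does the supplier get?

Round 2 (the supplier proposes): the retailer will accept anything ≥ 0, so the supplier offers 0 and keeps 80.
Round 1 (the retailer proposes): rejecting gives the supplier an expected 0.8 × 80 = 64. The retailer offers 64 and keeps 80 − 64 = 16.

64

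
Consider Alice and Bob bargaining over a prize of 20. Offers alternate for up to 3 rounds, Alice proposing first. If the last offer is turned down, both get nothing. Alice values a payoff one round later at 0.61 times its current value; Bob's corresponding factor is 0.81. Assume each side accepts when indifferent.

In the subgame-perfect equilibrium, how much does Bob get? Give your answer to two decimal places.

Solve by backward induction from round 3.
Round 3 (Alice proposes): Bob will accept anything ≥ 0, so Alice offers 0 and keeps 20.
Round 2 (Bob proposes): Alice can get 20 next round, worth 0.61 × 20 = 12.2 now, so Bob offers 12.2, keeping 7.8.
Round 1 (Alice proposes): Bob can get 7.8 next round, worth 0.81 × 7.8 = 6.318 now, so Alice offers 6.318, keeping 13.682.

6.32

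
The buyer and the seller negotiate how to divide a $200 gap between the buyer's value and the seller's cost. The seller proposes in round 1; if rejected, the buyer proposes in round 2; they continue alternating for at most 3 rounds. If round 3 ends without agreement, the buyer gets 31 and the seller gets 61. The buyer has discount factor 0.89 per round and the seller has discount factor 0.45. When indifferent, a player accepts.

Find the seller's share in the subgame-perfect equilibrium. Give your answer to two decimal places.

Solve by backward induction from round 3.
Round 3 (the seller proposes): the buyer gets 31 if talks fail, so the seller offers 31 and keeps 169.
Round 2 (the buyer proposes): the seller can get 169 next round, worth 0.45 × 169 = 76.05 now; the buyer offers that and keeps 123.95.
Round 1 (the seller proposes): the buyer can get 123.95 next round, worth 0.89 × 123.95 = 110.3155 now, so the seller offers 110.3155, keeping 89.6845.

89.68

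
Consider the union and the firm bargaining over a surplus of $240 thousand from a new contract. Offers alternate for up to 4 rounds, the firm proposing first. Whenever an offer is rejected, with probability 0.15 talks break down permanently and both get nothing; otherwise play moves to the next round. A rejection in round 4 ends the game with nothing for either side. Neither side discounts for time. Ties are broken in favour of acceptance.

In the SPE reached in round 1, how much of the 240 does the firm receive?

62.01

By backward induction:
Round 4 (the union proposes): rejection yields 0 for the firm; the union offers 0 and keeps 240.
Round 3 (the firm proposes): rejecting gives the union an expected 0.85 × 240 = 204; the firm offers that and keeps 36.
Round 2 (the union proposes): rejecting gives the firm an expected 0.85 × 36 = 30.6. The union offers 30.6 and keeps 240 − 30.6 = 209.4.
Round 1 (the firm proposes): rejecting gives the union an expected 0.85 × 209.4 = 177.99, so the firm offers 177.99, keeping 62.01.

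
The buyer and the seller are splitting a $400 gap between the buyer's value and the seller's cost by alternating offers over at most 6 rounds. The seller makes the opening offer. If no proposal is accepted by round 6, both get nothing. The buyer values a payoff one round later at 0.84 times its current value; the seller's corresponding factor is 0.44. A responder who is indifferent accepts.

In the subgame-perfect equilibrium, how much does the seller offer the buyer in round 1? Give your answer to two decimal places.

303.60

Round 6 (the buyer proposes): rejection yields 0 for the seller; the buyer offers 0 and keeps 400.
Round 5 (the seller proposes): the buyer can get 400 next round, worth 0.84 × 400 = 336 now, so the seller offers 336, keeping 64.
Round 4 (the buyer proposes): the seller can get 64 next round, worth 0.44 × 64 = 28.16 now. The buyer offers 28.16 and keeps 400 − 28.16 = 371.84.
Round 3 (the seller proposes): the buyer can get 371.84 next round, worth 0.84 × 371.84 = 312.3456 now; the seller offers that and keeps 87.6544.
Round 2 (the buyer proposes): the seller can get 87.6544 next round, worth 0.44 × 87.6544 = 38.567936 now. The buyer offers 38.567936 and keeps 400 − 38.567936 = 361.432064.
Round 1 (the seller proposes): the buyer can get 361.432064 next round, worth 0.84 × 361.432064 = 303.60293376 now, so the seller offers 303.60293376, keeping 96.39706624.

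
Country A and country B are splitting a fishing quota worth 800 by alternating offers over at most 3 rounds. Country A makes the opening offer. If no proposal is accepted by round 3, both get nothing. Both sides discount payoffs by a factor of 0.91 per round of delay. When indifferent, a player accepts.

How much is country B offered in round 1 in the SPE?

65.52

Round 3 (country A proposes): country B will accept anything ≥ 0, so country A offers 0 and keeps 800.
Round 2 (country B proposes): country A can get 800 next round, worth 0.91 × 800 = 728 now, so country B offers 728, keeping 72.
Round 1 (country A proposes): country B can get 72 next round, worth 0.91 × 72 = 65.52 now; country A offers that and keeps 734.48.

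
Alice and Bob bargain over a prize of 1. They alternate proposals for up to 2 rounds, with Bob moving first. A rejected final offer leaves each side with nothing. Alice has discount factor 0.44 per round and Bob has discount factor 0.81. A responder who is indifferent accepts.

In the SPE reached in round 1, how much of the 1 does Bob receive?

Round 2 (Alice proposes): Bob will accept anything ≥ 0, so Alice offers 0 and keeps 1.
Round 1 (Bob proposes): Alice can get 1 next round, worth 0.44 × 1 = 0.44 now. Bob offers 0.44 and keeps 1 − 0.44 = 0.56.

0.56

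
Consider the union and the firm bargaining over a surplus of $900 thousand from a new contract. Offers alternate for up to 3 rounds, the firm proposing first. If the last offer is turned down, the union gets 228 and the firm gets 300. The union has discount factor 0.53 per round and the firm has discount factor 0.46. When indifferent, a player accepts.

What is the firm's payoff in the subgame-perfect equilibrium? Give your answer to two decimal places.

586.83

Round 3 (the firm proposes): the union gets 228 if talks fail, so the firm offers 228 and keeps 672.
Round 2 (the union proposes): the firm can get 672 next round, worth 0.46 × 672 = 309.12 now. The union offers 309.12 and keeps 900 − 309.12 = 590.88.
Round 1 (the firm proposes): the union can get 590.88 next round, worth 0.53 × 590.88 = 313.1664 now, so the firm offers 313.1664, keeping 586.8336.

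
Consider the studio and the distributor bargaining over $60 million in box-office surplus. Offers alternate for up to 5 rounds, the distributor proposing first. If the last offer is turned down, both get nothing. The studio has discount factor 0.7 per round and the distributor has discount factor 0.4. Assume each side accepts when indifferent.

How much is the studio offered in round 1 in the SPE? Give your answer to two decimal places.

Round 5 (the distributor proposes): the studio will accept anything ≥ 0, so the distributor offers 0 and keeps 60.
Round 4 (the studio proposes): the distributor can get 60 next round, worth 0.4 × 60 = 24 now. The studio offers 24 and keeps 60 − 24 = 36.
Round 3 (the distributor proposes): the studio can get 36 next round, worth 0.7 × 36 = 25.2 now; the distributor offers that and keeps 34.8.
Round 2 (the studio proposes): the distributor can get 34.8 next round, worth 0.4 × 34.8 = 13.92 now, so the studio offers 13.92, keeping 46.08.
Round 1 (the distributor proposes): the studio can get 46.08 next round, worth 0.7 × 46.08 = 32.256 now. The distributor offers 32.256 and keeps 60 − 32.256 = 27.744.

32.26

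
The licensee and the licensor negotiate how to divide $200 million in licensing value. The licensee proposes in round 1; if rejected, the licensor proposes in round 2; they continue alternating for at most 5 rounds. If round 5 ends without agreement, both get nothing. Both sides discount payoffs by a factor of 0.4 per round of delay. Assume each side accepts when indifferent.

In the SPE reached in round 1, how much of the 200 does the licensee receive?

144.32

Round 5 (the licensee proposes): the licensor will accept anything ≥ 0, so the licensee offers 0 and keeps 200.
Round 4 (the licensor proposes): the licensee can get 200 next round, worth 0.4 × 200 = 80 now, so the licensor offers 80, keeping 120.
Round 3 (the licensee proposes): the licensor can get 120 next round, worth 0.4 × 120 = 48 now. The licensee offers 48 and keeps 200 − 48 = 152.
Round 2 (the licensor proposes): the licensee can get 152 next round, worth 0.4 × 152 = 60.8 now, so the licensor offers 60.8, keeping 139.2.
Round 1 (the licensee proposes): the licensor can get 139.2 next round, worth 0.4 × 139.2 = 55.68 now. The licensee offers 55.68 and keeps 200 − 55.68 = 144.32.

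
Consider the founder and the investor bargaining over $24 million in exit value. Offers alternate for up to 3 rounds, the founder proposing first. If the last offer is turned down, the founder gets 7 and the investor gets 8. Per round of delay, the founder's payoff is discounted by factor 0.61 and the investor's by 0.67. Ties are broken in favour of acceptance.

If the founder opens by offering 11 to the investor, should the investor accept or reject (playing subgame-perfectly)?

Accept

Round 3 (the founder proposes): the investor gets 8 if talks fail, so the founder offers 8 and keeps 16.
Round 2 (the investor proposes): the founder can get 16 next round, worth 0.61 × 16 = 9.76 now. The investor offers 9.76 and keeps 24 − 9.76 = 14.24.
So by rejecting in round 1, the investor gets 14.24 next round, worth 0.67 × 14.24 = 9.5408 now.
Offer 11 ≥ 9.5408, so the investor accepts.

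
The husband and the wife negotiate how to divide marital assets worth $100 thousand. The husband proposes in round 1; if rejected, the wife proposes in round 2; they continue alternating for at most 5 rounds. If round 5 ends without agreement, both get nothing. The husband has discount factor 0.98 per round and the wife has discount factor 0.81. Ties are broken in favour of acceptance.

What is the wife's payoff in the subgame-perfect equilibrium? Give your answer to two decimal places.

Round 5 (the husband proposes): rejection yields 0 for the wife; the husband offers 0 and keeps 100.
Round 4 (the wife proposes): the husband can get 100 next round, worth 0.98 × 100 = 98 now. The wife offers 98 and keeps 100 − 98 = 2.
Round 3 (the husband proposes): the wife can get 2 next round, worth 0.81 × 2 = 1.62 now, so the husband offers 1.62, keeping 98.38.
Round 2 (the wife proposes): the husband can get 98.38 next round, worth 0.98 × 98.38 = 96.4124 now; the wife offers that and keeps 3.5876.
Round 1 (the husband proposes): the wife can get 3.5876 next round, worth 0.81 × 3.5876 = 2.905956 now, so the husband offers 2.905956, keeping 97.094044.

2.91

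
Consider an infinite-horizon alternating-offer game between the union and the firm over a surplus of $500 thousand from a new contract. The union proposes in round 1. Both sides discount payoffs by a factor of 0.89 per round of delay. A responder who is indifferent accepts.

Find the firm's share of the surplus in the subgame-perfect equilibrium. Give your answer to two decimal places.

When the union proposes, the firm accepts any offer worth at least 0.89 times what the firm would get by proposing next round; and vice versa.
This gives x = 500 − 0.89y and y = 500 − 0.89x, where x and y are each side's share when it proposes.
Hence (1 − 0.89·0.89)x = 500(1 − 0.89), i.e. 0.2079·x = 55.
x ≈ 264.5503; the firm's share is 500 − x ≈ 235.4497.

235.45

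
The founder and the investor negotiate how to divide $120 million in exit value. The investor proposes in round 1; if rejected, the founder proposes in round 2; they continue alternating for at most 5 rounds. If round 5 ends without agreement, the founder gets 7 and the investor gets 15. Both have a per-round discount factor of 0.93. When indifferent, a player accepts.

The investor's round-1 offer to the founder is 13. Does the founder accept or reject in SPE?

Reject

Work out the founder's continuation value if the offer is rejected.
Round 5 (the investor proposes): the founder gets 7 if talks fail, so the investor offers 7 and keeps 113.
Round 4 (the founder proposes): the investor can get 113 next round, worth 0.93 × 113 = 105.09 now. The founder offers 105.09 and keeps 120 − 105.09 = 14.91.
Round 3 (the investor proposes): the founder can get 14.91 next round, worth 0.93 × 14.91 = 13.8663 now; the investor offers that and keeps 106.1337.
Round 2 (the founder proposes): the investor can get 106.1337 next round, worth 0.93 × 106.1337 = 98.704341 now; the founder offers that and keeps 21.295659.
So by rejecting in round 1, the founder gets 21.295659 next round, worth 0.93 × 21.295659 = 19.80496287 now.
Offer 13 < 19.80496287, so the founder rejects.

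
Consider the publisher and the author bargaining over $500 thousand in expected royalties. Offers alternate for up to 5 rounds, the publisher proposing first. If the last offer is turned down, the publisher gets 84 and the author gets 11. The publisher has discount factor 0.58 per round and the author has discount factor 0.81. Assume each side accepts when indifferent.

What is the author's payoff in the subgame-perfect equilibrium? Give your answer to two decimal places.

252.44

By backward induction:
Round 5 (the publisher proposes): the author gets 11 if talks fail, so the publisher offers 11 and keeps 489.
Round 4 (the author proposes): the publisher can get 489 next round, worth 0.58 × 489 = 283.62 now; the author offers that and keeps 216.38.
Round 3 (the publisher proposes): the author can get 216.38 next round, worth 0.81 × 216.38 = 175.2678 now; the publisher offers that and keeps 324.7322.
Round 2 (the author proposes): the publisher can get 324.7322 next round, worth 0.58 × 324.7322 = 188.344676 now. The author offers 188.344676 and keeps 500 − 188.344676 = 311.655324.
Round 1 (the publisher proposes): the author can get 311.655324 next round, worth 0.81 × 311.655324 = 252.44081244 now. The publisher offers 252.44081244 and keeps 500 − 252.44081244 = 247.55918756.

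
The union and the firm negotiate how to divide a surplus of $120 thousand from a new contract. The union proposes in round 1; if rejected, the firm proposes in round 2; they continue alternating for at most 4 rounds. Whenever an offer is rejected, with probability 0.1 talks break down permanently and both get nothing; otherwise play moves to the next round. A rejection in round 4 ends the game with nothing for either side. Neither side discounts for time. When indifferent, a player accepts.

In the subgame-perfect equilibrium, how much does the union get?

Round 4 (the firm proposes): the union will accept anything ≥ 0, so the firm offers 0 and keeps 120.
Round 3 (the union proposes): rejecting gives the firm an expected 0.9 × 120 = 108; the union offers that and keeps 12.
Round 2 (the firm proposes): rejecting gives the union an expected 0.9 × 12 = 10.8, so the firm offers 10.8, keeping 109.2.
Round 1 (the union proposes): rejecting gives the firm an expected 0.9 × 109.2 = 98.28, so the union offers 98.28, keeping 21.72.

21.72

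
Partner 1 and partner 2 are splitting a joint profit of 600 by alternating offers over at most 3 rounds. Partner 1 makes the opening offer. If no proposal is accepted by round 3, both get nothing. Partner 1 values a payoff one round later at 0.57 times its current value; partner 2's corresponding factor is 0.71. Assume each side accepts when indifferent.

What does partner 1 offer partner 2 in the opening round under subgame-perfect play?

By backward induction:
Round 3 (partner 1 proposes): partner 2 will accept anything ≥ 0, so partner 1 offers 0 and keeps 600.
Round 2 (partner 2 proposes): partner 1 can get 600 next round, worth 0.57 × 600 = 342 now, so partner 2 offers 342, keeping 258.
Round 1 (partner 1 proposes): partner 2 can get 258 next round, worth 0.71 × 258 = 183.18 now. Partner 1 offers 183.18 and keeps 600 − 183.18 = 416.82.

183.18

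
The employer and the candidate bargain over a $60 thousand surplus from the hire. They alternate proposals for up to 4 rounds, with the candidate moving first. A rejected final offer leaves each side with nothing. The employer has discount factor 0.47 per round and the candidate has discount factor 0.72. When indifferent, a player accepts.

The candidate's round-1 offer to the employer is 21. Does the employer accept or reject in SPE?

Round 4 (the employer proposes): the candidate will accept anything ≥ 0, so the employer offers 0 and keeps 60.
Round 3 (the candidate proposes): the employer can get 60 next round, worth 0.47 × 60 = 28.2 now; the candidate offers that and keeps 31.8.
Round 2 (the employer proposes): the candidate can get 31.8 next round, worth 0.72 × 31.8 = 22.896 now, so the employer offers 22.896, keeping 37.104.
So by rejecting in round 1, the employer gets 37.104 next round, worth 0.47 × 37.104 = 17.43888 now.
Offer 21 ≥ 17.43888, so the employer accepts.

Accept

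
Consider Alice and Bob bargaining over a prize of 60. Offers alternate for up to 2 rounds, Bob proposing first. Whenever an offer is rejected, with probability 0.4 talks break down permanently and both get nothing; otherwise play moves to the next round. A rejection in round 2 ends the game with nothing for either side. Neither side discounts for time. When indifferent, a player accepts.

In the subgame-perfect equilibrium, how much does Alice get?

Round 2 (Alice proposes): Bob will accept anything ≥ 0, so Alice offers 0 and keeps 60.
Round 1 (Bob proposes): rejecting gives Alice an expected 0.6 × 60 = 36; Bob offers that and keeps 24.

36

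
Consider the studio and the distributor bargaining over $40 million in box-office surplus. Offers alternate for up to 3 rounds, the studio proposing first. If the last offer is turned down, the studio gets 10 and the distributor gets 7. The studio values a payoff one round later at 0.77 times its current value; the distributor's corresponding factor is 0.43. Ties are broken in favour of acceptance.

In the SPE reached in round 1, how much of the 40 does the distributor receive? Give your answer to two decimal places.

6.27

Round 3 (the studio proposes): the distributor gets 7 if talks fail, so the studio offers 7 and keeps 33.
Round 2 (the distributor proposes): the studio can get 33 next round, worth 0.77 × 33 = 25.41 now. The distributor offers 25.41 and keeps 40 − 25.41 = 14.59.
Round 1 (the studio proposes): the distributor can get 14.59 next round, worth 0.43 × 14.59 = 6.2737 now. The studio offers 6.2737 and keeps 40 − 6.2737 = 33.7263.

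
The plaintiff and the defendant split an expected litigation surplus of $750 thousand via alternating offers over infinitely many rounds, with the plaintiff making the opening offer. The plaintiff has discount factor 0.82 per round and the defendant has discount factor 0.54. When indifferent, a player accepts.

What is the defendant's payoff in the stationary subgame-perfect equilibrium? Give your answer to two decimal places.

When the plaintiff proposes, the defendant accepts any offer worth at least 0.54 times what the defendant would get by proposing next round; and vice versa.
This gives x = 750 − 0.54y and y = 750 − 0.82x, where x and y are each side's share when it proposes.
Hence (1 − 0.54·0.82)x = 750(1 − 0.54), i.e. 0.5572·x = 345.
x ≈ 619.1673; the defendant's share is 750 − x ≈ 130.8327.

130.83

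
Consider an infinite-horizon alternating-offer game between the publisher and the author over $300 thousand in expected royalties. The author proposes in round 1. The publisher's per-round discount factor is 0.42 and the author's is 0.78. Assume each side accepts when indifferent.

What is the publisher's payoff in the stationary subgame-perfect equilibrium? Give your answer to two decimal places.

41.23

When the author proposes, the publisher accepts any offer worth at least 0.42 times what the publisher would get by proposing next round; and vice versa.
This gives x = 300 − 0.42y and y = 300 − 0.78x, where x and y are each side's share when it proposes.
Hence (1 − 0.42·0.78)x = 300(1 − 0.42), i.e. 0.6724·x = 174.
x ≈ 258.7745; the publisher's share is 300 − x ≈ 41.2255.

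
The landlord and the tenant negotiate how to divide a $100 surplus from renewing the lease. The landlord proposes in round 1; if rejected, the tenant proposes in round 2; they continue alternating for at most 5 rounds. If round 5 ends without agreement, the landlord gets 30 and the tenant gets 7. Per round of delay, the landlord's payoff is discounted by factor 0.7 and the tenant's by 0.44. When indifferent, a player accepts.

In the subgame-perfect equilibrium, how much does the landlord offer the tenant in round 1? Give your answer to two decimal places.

Solve by backward induction from round 5.
Round 5 (the landlord proposes): the tenant gets 7 if talks fail, so the landlord offers 7 and keeps 93.
Round 4 (the tenant proposes): the landlord can get 93 next round, worth 0.7 × 93 = 65.1 now; the tenant offers that and keeps 34.9.
Round 3 (the landlord proposes): the tenant can get 34.9 next round, worth 0.44 × 34.9 = 15.356 now. The landlord offers 15.356 and keeps 100 − 15.356 = 84.644.
Round 2 (the tenant proposes): the landlord can get 84.644 next round, worth 0.7 × 84.644 = 59.2508 now. The tenant offers 59.2508 and keeps 100 − 59.2508 = 40.7492.
Round 1 (the landlord proposes): the tenant can get 40.7492 next round, worth 0.44 × 40.7492 = 17.929648 now; the landlord offers that and keeps 82.070352.

17.93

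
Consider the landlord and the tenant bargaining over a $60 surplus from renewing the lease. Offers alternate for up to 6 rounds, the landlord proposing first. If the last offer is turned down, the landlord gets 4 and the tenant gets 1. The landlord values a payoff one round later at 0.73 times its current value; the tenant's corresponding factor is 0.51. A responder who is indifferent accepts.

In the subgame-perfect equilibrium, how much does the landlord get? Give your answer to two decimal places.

44.70

Round 6 (the tenant proposes): the landlord gets 4 if talks fail, so the tenant offers 4 and keeps 56.
Round 5 (the landlord proposes): the tenant can get 56 next round, worth 0.51 × 56 = 28.56 now; the landlord offers that and keeps 31.44.
Round 4 (the tenant proposes): the landlord can get 31.44 next round, worth 0.73 × 31.44 = 22.9512 now. The tenant offers 22.9512 and keeps 60 − 22.9512 = 37.0488.
Round 3 (the landlord proposes): the tenant can get 37.0488 next round, worth 0.51 × 37.0488 = 18.894888 now, so the landlord offers 18.894888, keeping 41.105112.
Round 2 (the tenant proposes): the landlord can get 41.105112 next round, worth 0.73 × 41.105112 = 30.00673176 now; the tenant offers that and keeps 29.99326824.
Round 1 (the landlord proposes): the tenant can get 29.99326824 next round, worth 0.51 × 29.99326824 = 15.2965668024 now. The landlord offers 15.2965668024 and keeps 60 − 15.2965668024 = 44.7034331976.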